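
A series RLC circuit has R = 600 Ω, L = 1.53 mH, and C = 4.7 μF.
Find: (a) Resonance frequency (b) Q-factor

Step 1 — Resonance condition Im(Z)=0 gives ω₀ = 1/√(LC).
Step 2 — ω₀ = 1/√(0.00153·4.7e-06) = 1.179e+04 rad/s.
Step 3 — f₀ = ω₀/(2π) = 1877 Hz.
Step 4 — Series Q: Q = ω₀L/R = 1.179e+04·0.00153/600 = 0.03007.

(a) f₀ = 1877 Hz  (b) Q = 0.03007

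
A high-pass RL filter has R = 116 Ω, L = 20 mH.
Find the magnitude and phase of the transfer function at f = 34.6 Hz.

Step 1 — Angular frequency: ω = 2π·34.6 = 217.4 rad/s.
Step 2 — Transfer function: H(jω) = jωL/(R + jωL).
Step 3 — Numerator jωL = j·4.348; denominator R + jωL = 116 + j4.348.
Step 4 — H = 0.001403 + j0.03743.
Step 5 — Magnitude: |H| = 0.03746 (-28.5 dB); phase: φ = 87.9°.

|H| = 0.03746 (-28.5 dB), φ = 87.9°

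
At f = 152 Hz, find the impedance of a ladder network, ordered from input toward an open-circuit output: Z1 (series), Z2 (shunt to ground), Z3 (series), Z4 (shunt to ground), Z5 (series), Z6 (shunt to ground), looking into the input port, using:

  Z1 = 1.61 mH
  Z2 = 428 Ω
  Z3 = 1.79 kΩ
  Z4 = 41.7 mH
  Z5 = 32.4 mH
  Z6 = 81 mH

Step 1 — Angular frequency: ω = 2π·f = 2π·152 = 955 rad/s.
Step 2 — Component impedances:
  Z1: Z = jωL = j·955·0.00161 = 0 + j1.538 Ω
  Z2: Z = R = 428 Ω
  Z3: Z = R = 1790 Ω
  Z4: Z = jωL = j·955·0.0417 = 0 + j39.83 Ω
  Z5: Z = jωL = j·955·0.0324 = 0 + j30.94 Ω
  Z6: Z = jωL = j·955·0.081 = 0 + j77.36 Ω
Step 3 — Ladder network (open output): work backward from the far end, alternating series and parallel combinations. Z_in = 345.4 + j2.622 Ω = 345.4∠0.4° Ω.

Z = 345.4 + j2.622 Ω = 345.4∠0.4° Ω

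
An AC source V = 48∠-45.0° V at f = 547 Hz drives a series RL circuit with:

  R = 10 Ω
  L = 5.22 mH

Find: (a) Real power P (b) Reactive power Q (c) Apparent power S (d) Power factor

Step 1 — Angular frequency: ω = 2π·f = 2π·547 = 3437 rad/s.
Step 2 — Component impedances:
  R: Z = R = 10 Ω
  L: Z = jωL = j·3437·0.00522 = 0 + j17.94 Ω
Step 3 — Series combination: Z_total = R + L = 10 + j17.94 Ω = 20.54∠60.9° Ω.
Step 4 — Source phasor: V = 48∠-45.0° V = 33.94 - j33.94 V.
Step 5 — Current: I = V / Z = -0.6389 - j2.248 A = 2.337∠-105.9° A.
Step 6 — Complex power: S = V·I* = 54.61 + j97.98 VA.
Step 7 — Real power: P = Re(S) = 54.61 W.
Step 8 — Reactive power: Q = Im(S) = 97.98 VAR.
Step 9 — Apparent power: |S| = 112.2 VA.
Step 10 — Power factor: PF = P/|S| = 0.4869 (lagging).

(a) P = 54.61 W  (b) Q = 97.98 VAR  (c) S = 112.2 VA  (d) PF = 0.4869 (lagging)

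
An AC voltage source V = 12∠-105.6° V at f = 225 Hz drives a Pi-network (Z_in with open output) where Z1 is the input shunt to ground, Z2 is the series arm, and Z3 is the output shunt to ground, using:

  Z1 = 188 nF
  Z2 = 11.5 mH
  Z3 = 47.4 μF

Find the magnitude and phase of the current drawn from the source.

Step 1 — Angular frequency: ω = 2π·f = 2π·225 = 1414 rad/s.
Step 2 — Component impedances:
  Z1: Z = 1/(jωC) = -j/(ω·C) = 0 - j3763 Ω
  Z2: Z = jωL = j·1414·0.0115 = 0 + j16.26 Ω
  Z3: Z = 1/(jωC) = -j/(ω·C) = 0 - j14.92 Ω
Step 3 — With open output, the series arm Z2 and the output shunt Z3 appear in series to ground: Z2 + Z3 = 0 + j1.335 Ω.
Step 4 — Parallel with input shunt Z1: Z_in = Z1 || (Z2 + Z3) = 0 + j1.335 Ω = 1.335∠90.0° Ω.
Step 5 — Source phasor: V = 12∠-105.6° V = -3.227 - j11.56 V.
Step 6 — Ohm's law: I = V / Z_total = (-3.227 - j11.56) / (0 + j1.335) = -8.657 + j2.417 A.
Step 7 — Convert to polar: |I| = 8.988 A, ∠I = 164.4°.

I = 8.988∠164.4° A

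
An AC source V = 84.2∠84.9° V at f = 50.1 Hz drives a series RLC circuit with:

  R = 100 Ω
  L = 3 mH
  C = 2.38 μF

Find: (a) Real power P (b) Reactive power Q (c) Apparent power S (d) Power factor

Step 1 — Angular frequency: ω = 2π·f = 2π·50.1 = 314.8 rad/s.
Step 2 — Component impedances:
  R: Z = R = 100 Ω
  L: Z = jωL = j·314.8·0.003 = 0 + j0.9444 Ω
  C: Z = 1/(jωC) = -j/(ω·C) = 0 - j1335 Ω
Step 3 — Series combination: Z_total = R + L + C = 100 - j1334 Ω = 1338∠-85.7° Ω.
Step 4 — Source phasor: V = 84.2∠84.9° V = 7.485 + j83.87 V.
Step 5 — Current: I = V / Z = -0.06211 + j0.01027 A = 0.06295∠170.6° A.
Step 6 — Complex power: S = V·I* = 0.3963 - j5.286 VA.
Step 7 — Real power: P = Re(S) = 0.3963 W.
Step 8 — Reactive power: Q = Im(S) = -5.286 VAR.
Step 9 — Apparent power: |S| = 5.3 VA.
Step 10 — Power factor: PF = P/|S| = 0.07476 (leading).

(a) P = 0.3963 W  (b) Q = -5.286 VAR  (c) S = 5.3 VA  (d) PF = 0.07476 (leading)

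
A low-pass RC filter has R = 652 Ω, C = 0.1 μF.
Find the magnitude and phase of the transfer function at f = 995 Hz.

Step 1 — Angular frequency: ω = 2π·995 = 6252 rad/s.
Step 2 — Transfer function: H(jω) = 1/(1 + jωRC).
Step 3 — Denominator: 1 + jωRC = 1 + j·6252·652·1e-07 = 1 + j0.4076.
Step 4 — H = 0.8575 - j0.3495.
Step 5 — Magnitude: |H| = 0.926 (-0.7 dB); phase: φ = -22.2°.

|H| = 0.926 (-0.7 dB), φ = -22.2°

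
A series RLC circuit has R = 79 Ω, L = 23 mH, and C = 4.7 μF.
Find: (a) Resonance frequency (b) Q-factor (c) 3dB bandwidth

Step 1 — Resonance condition Im(Z)=0 gives ω₀ = 1/√(LC).
Step 2 — ω₀ = 1/√(0.023·4.7e-06) = 3041 rad/s.
Step 3 — f₀ = ω₀/(2π) = 484.1 Hz.
Step 4 — Series Q: Q = ω₀L/R = 3041·0.023/79 = 0.8855.
Step 5 — 3dB bandwidth: Δω = ω₀/Q = 3435 rad/s; BW = Δω/(2π) = 546.7 Hz.

(a) f₀ = 484.1 Hz  (b) Q = 0.8855  (c) BW = 546.7 Hz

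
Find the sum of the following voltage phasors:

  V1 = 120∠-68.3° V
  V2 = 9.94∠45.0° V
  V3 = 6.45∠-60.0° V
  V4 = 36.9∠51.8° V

Step 1 — Convert each phasor to rectangular form:
  V1 = 120·(cos(-68.3°) + j·sin(-68.3°)) = 44.37 - j111.5 V
  V2 = 9.94·(cos(45.0°) + j·sin(45.0°)) = 7.029 + j7.029 V
  V3 = 6.45·(cos(-60.0°) + j·sin(-60.0°)) = 3.225 - j5.586 V
  V4 = 36.9·(cos(51.8°) + j·sin(51.8°)) = 22.82 + j29 V
Step 2 — Sum components: V_total = 77.44 - j81.06 V.
Step 3 — Convert to polar: |V_total| = 112.1 V, ∠V_total = -46.3°.

V_total = 112.1∠-46.3° V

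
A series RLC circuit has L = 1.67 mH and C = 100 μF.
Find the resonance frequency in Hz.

Step 1 — Resonance condition Im(Z)=0 gives ω₀ = 1/√(LC).
Step 2 — ω₀ = 1/√(0.00167·0.0001) = 2447 rad/s.
Step 3 — f₀ = ω₀/(2π) = 389.5 Hz.

f₀ = 389.5 Hz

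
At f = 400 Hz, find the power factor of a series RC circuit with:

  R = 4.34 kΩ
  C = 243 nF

Step 1 — Angular frequency: ω = 2π·f = 2π·400 = 2513 rad/s.
Step 2 — Component impedances:
  R: Z = R = 4340 Ω
  C: Z = 1/(jωC) = -j/(ω·C) = 0 - j1637 Ω
Step 3 — Series combination: Z_total = R + C = 4340 - j1637 Ω = 4639∠-20.7° Ω.
Step 4 — Power factor: PF = cos(φ) = Re(Z)/|Z| = 4340/4638.6 = 0.9356.
Step 5 — Type: Im(Z) = -1637 ⇒ leading (phase φ = -20.7°).

PF = 0.9356 (leading, φ = -20.7°)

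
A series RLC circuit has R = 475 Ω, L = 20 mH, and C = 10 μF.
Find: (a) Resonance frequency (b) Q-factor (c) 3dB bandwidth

Step 1 — Resonance: ω₀ = 1/√(LC) = 1/√(0.02·1e-05) = 2236 rad/s.
Step 2 — f₀ = ω₀/(2π) = 355.9 Hz.
Step 3 — Series Q: Q = ω₀L/R = 2236·0.02/475 = 0.09415.
Step 4 — Bandwidth: Δω = ω₀/Q = 2.375e+04 rad/s; BW = Δω/(2π) = 3780 Hz.

(a) f₀ = 355.9 Hz  (b) Q = 0.09415  (c) BW = 3780 Hz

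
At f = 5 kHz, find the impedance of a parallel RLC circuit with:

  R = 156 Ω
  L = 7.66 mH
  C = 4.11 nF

Step 1 — Angular frequency: ω = 2π·f = 2π·5000 = 3.142e+04 rad/s.
Step 2 — Component impedances:
  R: Z = R = 156 Ω
  L: Z = jωL = j·3.142e+04·0.00766 = 0 + j240.6 Ω
  C: Z = 1/(jωC) = -j/(ω·C) = 0 - j7745 Ω
Step 3 — Parallel combination: 1/Z_total = 1/R + 1/L + 1/C; Z_total = 111.9 + j70.26 Ω = 132.1∠32.1° Ω.

Z = 111.9 + j70.26 Ω = 132.1∠32.1° Ω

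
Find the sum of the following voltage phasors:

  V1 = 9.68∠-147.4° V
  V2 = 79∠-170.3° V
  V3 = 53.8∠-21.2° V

Step 1 — Convert each phasor to rectangular form:
  V1 = 9.68·(cos(-147.4°) + j·sin(-147.4°)) = -8.155 - j5.215 V
  V2 = 79·(cos(-170.3°) + j·sin(-170.3°)) = -77.87 - j13.31 V
  V3 = 53.8·(cos(-21.2°) + j·sin(-21.2°)) = 50.16 - j19.46 V
Step 2 — Sum components: V_total = -35.87 - j37.98 V.
Step 3 — Convert to polar: |V_total| = 52.24 V, ∠V_total = -133.4°.

V_total = 52.24∠-133.4° V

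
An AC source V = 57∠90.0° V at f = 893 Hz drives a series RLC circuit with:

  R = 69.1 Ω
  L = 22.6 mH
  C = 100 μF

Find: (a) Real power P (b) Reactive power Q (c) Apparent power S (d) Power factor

Step 1 — Angular frequency: ω = 2π·f = 2π·893 = 5611 rad/s.
Step 2 — Component impedances:
  R: Z = R = 69.1 Ω
  L: Z = jωL = j·5611·0.0226 = 0 + j126.8 Ω
  C: Z = 1/(jωC) = -j/(ω·C) = 0 - j1.782 Ω
Step 3 — Series combination: Z_total = R + L + C = 69.1 + j125 Ω = 142.8∠61.1° Ω.
Step 4 — Source phasor: V = 57∠90.0° V = 0 + j57 V.
Step 5 — Current: I = V / Z = 0.3492 + j0.193 A = 0.399∠28.9° A.
Step 6 — Complex power: S = V·I* = 11 + j19.91 VA.
Step 7 — Real power: P = Re(S) = 11 W.
Step 8 — Reactive power: Q = Im(S) = 19.91 VAR.
Step 9 — Apparent power: |S| = 22.74 VA.
Step 10 — Power factor: PF = P/|S| = 0.4837 (lagging).

(a) P = 11 W  (b) Q = 19.91 VAR  (c) S = 22.74 VA  (d) PF = 0.4837 (lagging)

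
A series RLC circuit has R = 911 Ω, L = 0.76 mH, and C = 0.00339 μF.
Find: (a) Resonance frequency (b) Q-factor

Step 1 — Resonance condition Im(Z)=0 gives ω₀ = 1/√(LC).
Step 2 — ω₀ = 1/√(0.00076·3.39e-09) = 6.23e+05 rad/s.
Step 3 — f₀ = ω₀/(2π) = 9.915e+04 Hz.
Step 4 — Series Q: Q = ω₀L/R = 6.23e+05·0.00076/911 = 0.5197.

(a) f₀ = 9.915e+04 Hz  (b) Q = 0.5197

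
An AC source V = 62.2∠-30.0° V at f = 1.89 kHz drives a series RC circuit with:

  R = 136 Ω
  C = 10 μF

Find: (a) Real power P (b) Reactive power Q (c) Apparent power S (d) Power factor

Step 1 — Angular frequency: ω = 2π·f = 2π·1890 = 1.188e+04 rad/s.
Step 2 — Component impedances:
  R: Z = R = 136 Ω
  C: Z = 1/(jωC) = -j/(ω·C) = 0 - j8.421 Ω
Step 3 — Series combination: Z_total = R + C = 136 - j8.421 Ω = 136.3∠-3.5° Ω.
Step 4 — Source phasor: V = 62.2∠-30.0° V = 53.87 - j31.1 V.
Step 5 — Current: I = V / Z = 0.4087 - j0.2034 A = 0.4565∠-26.5° A.
Step 6 — Complex power: S = V·I* = 28.34 - j1.755 VA.
Step 7 — Real power: P = Re(S) = 28.34 W.
Step 8 — Reactive power: Q = Im(S) = -1.755 VAR.
Step 9 — Apparent power: |S| = 28.39 VA.
Step 10 — Power factor: PF = P/|S| = 0.9981 (leading).

(a) P = 28.34 W  (b) Q = -1.755 VAR  (c) S = 28.39 VA  (d) PF = 0.9981 (leading)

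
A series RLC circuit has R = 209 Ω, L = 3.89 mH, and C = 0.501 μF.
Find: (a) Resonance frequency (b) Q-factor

Step 1 — Resonance condition Im(Z)=0 gives ω₀ = 1/√(LC).
Step 2 — ω₀ = 1/√(0.00389·5.01e-07) = 2.265e+04 rad/s.
Step 3 — f₀ = ω₀/(2π) = 3605 Hz.
Step 4 — Series Q: Q = ω₀L/R = 2.265e+04·0.00389/209 = 0.4216.

(a) f₀ = 3605 Hz  (b) Q = 0.4216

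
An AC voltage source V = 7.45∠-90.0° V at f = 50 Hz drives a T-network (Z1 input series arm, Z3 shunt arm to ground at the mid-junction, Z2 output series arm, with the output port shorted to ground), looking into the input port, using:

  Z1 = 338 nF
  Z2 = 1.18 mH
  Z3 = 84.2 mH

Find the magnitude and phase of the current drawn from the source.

Step 1 — Angular frequency: ω = 2π·f = 2π·50 = 314.2 rad/s.
Step 2 — Component impedances:
  Z1: Z = 1/(jωC) = -j/(ω·C) = 0 - j9417 Ω
  Z2: Z = jωL = j·314.2·0.00118 = 0 + j0.3707 Ω
  Z3: Z = jωL = j·314.2·0.0842 = 0 + j26.45 Ω
Step 3 — With the output port shorted to ground, the output series arm Z2 runs from the junction to ground; the shunt arm Z3 also runs from the junction to ground. They appear in parallel: Z3 || Z2 = 0 + j0.3656 Ω.
Step 4 — Series with input arm Z1: Z_in = Z1 + (Z3 || Z2) = 0 - j9417 Ω = 9417∠-90.0° Ω.
Step 5 — Source phasor: V = 7.45∠-90.0° V = 0 - j7.45 V.
Step 6 — Ohm's law: I = V / Z_total = (0 - j7.45) / (0 - j9417) = 0.0007911 A.
Step 7 — Convert to polar: |I| = 0.0007911 A, ∠I = 0.0°.

I = 0.0007911∠0.0° A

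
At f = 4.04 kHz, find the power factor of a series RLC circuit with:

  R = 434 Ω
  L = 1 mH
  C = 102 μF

Step 1 — Angular frequency: ω = 2π·f = 2π·4040 = 2.538e+04 rad/s.
Step 2 — Component impedances:
  R: Z = R = 434 Ω
  L: Z = jωL = j·2.538e+04·0.001 = 0 + j25.38 Ω
  C: Z = 1/(jωC) = -j/(ω·C) = 0 - j0.3862 Ω
Step 3 — Series combination: Z_total = R + L + C = 434 + j25 Ω = 434.7∠3.3° Ω.
Step 4 — Power factor: PF = cos(φ) = Re(Z)/|Z| = 434/434.72 = 0.9983.
Step 5 — Type: Im(Z) = 25 ⇒ lagging (phase φ = 3.3°).

PF = 0.9983 (lagging, φ = 3.3°)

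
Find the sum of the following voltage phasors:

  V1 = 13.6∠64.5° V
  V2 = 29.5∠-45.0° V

Step 1 — Convert each phasor to rectangular form:
  V1 = 13.6·(cos(64.5°) + j·sin(64.5°)) = 5.855 + j12.28 V
  V2 = 29.5·(cos(-45.0°) + j·sin(-45.0°)) = 20.86 - j20.86 V
Step 2 — Sum components: V_total = 26.71 - j8.584 V.
Step 3 — Convert to polar: |V_total| = 28.06 V, ∠V_total = -17.8°.

V_total = 28.06∠-17.8° V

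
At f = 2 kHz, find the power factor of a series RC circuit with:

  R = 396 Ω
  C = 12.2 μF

Step 1 — Angular frequency: ω = 2π·f = 2π·2000 = 1.257e+04 rad/s.
Step 2 — Component impedances:
  R: Z = R = 396 Ω
  C: Z = 1/(jωC) = -j/(ω·C) = 0 - j6.523 Ω
Step 3 — Series combination: Z_total = R + C = 396 - j6.523 Ω = 396.1∠-0.9° Ω.
Step 4 — Power factor: PF = cos(φ) = Re(Z)/|Z| = 396/396.05 = 0.9999.
Step 5 — Type: Im(Z) = -6.523 ⇒ leading (phase φ = -0.9°).

PF = 0.9999 (leading, φ = -0.9°)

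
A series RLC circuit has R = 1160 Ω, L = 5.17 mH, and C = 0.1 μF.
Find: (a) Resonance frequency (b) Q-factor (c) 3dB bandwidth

Step 1 — Resonance: ω₀ = 1/√(LC) = 1/√(0.00517·1e-07) = 4.398e+04 rad/s.
Step 2 — f₀ = ω₀/(2π) = 7000 Hz.
Step 3 — Series Q: Q = ω₀L/R = 4.398e+04·0.00517/1160 = 0.196.
Step 4 — Bandwidth: Δω = ω₀/Q = 2.244e+05 rad/s; BW = Δω/(2π) = 3.571e+04 Hz.

(a) f₀ = 7000 Hz  (b) Q = 0.196  (c) BW = 3.571e+04 Hz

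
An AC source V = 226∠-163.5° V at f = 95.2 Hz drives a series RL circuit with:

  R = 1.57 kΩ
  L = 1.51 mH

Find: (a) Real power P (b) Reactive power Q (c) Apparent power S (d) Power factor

Step 1 — Angular frequency: ω = 2π·f = 2π·95.2 = 598.2 rad/s.
Step 2 — Component impedances:
  R: Z = R = 1570 Ω
  L: Z = jωL = j·598.2·0.00151 = 0 + j0.9032 Ω
Step 3 — Series combination: Z_total = R + L = 1570 + j0.9032 Ω = 1570∠0.0° Ω.
Step 4 — Source phasor: V = 226∠-163.5° V = -216.7 - j64.19 V.
Step 5 — Current: I = V / Z = -0.138 - j0.0408 A = 0.1439∠-163.5° A.
Step 6 — Complex power: S = V·I* = 32.53 + j0.01872 VA.
Step 7 — Real power: P = Re(S) = 32.53 W.
Step 8 — Reactive power: Q = Im(S) = 0.01872 VAR.
Step 9 — Apparent power: |S| = 32.53 VA.
Step 10 — Power factor: PF = P/|S| = 1 (lagging).

(a) P = 32.53 W  (b) Q = 0.01872 VAR  (c) S = 32.53 VA  (d) PF = 1 (lagging)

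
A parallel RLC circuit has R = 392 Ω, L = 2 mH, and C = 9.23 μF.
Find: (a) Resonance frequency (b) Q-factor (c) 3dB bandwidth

Step 1 — Resonance: ω₀ = 1/√(LC) = 1/√(0.002·9.23e-06) = 7360 rad/s.
Step 2 — f₀ = ω₀/(2π) = 1171 Hz.
Step 3 — Parallel Q: Q = R/(ω₀L) = 392/(7360·0.002) = 26.63.
Step 4 — Bandwidth: Δω = ω₀/Q = 276.4 rad/s; BW = Δω/(2π) = 43.99 Hz.

(a) f₀ = 1171 Hz  (b) Q = 26.63  (c) BW = 43.99 Hz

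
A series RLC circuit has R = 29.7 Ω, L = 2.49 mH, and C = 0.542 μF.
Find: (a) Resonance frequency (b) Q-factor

Step 1 — Resonance condition Im(Z)=0 gives ω₀ = 1/√(LC).
Step 2 — ω₀ = 1/√(0.00249·5.42e-07) = 2.722e+04 rad/s.
Step 3 — f₀ = ω₀/(2π) = 4332 Hz.
Step 4 — Series Q: Q = ω₀L/R = 2.722e+04·0.00249/29.7 = 2.282.

(a) f₀ = 4332 Hz  (b) Q = 2.282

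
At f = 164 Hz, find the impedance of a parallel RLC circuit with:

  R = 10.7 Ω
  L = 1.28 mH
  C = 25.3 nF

Step 1 — Angular frequency: ω = 2π·f = 2π·164 = 1030 rad/s.
Step 2 — Component impedances:
  R: Z = R = 10.7 Ω
  L: Z = jωL = j·1030·0.00128 = 0 + j1.319 Ω
  C: Z = 1/(jωC) = -j/(ω·C) = 0 - j3.836e+04 Ω
Step 3 — Parallel combination: 1/Z_total = 1/R + 1/L + 1/C; Z_total = 0.1602 + j1.299 Ω = 1.309∠83.0° Ω.

Z = 0.1602 + j1.299 Ω = 1.309∠83.0° Ω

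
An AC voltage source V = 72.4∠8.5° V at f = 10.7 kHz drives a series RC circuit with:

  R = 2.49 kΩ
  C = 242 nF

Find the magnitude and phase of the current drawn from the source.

Step 1 — Angular frequency: ω = 2π·f = 2π·1.07e+04 = 6.723e+04 rad/s.
Step 2 — Component impedances:
  R: Z = R = 2490 Ω
  C: Z = 1/(jωC) = -j/(ω·C) = 0 - j61.46 Ω
Step 3 — Series combination: Z_total = R + C = 2490 - j61.46 Ω = 2491∠-1.4° Ω.
Step 4 — Source phasor: V = 72.4∠8.5° V = 71.6 + j10.7 V.
Step 5 — Ohm's law: I = V / Z_total = (71.6 + j10.7) / (2490 - j61.46) = 0.02863 + j0.005005 A.
Step 6 — Convert to polar: |I| = 0.02907 A, ∠I = 9.9°.

I = 0.02907∠9.9° A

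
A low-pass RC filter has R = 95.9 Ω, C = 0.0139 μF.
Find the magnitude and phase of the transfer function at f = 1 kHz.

Step 1 — Angular frequency: ω = 2π·1000 = 6283 rad/s.
Step 2 — Transfer function: H(jω) = 1/(1 + jωRC).
Step 3 — Denominator: 1 + jωRC = 1 + j·6283·95.9·1.39e-08 = 1 + j0.008376.
Step 4 — H = 0.9999 - j0.008375.
Step 5 — Magnitude: |H| = 1 (-0.0 dB); phase: φ = -0.5°.

|H| = 1 (-0.0 dB), φ = -0.5°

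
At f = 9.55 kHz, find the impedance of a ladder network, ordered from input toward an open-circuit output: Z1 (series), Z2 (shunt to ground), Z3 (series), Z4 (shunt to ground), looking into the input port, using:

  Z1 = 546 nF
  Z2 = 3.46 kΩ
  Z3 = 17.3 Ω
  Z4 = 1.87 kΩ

Step 1 — Angular frequency: ω = 2π·f = 2π·9550 = 6e+04 rad/s.
Step 2 — Component impedances:
  Z1: Z = 1/(jωC) = -j/(ω·C) = 0 - j30.52 Ω
  Z2: Z = R = 3460 Ω
  Z3: Z = R = 17.3 Ω
  Z4: Z = R = 1870 Ω
Step 3 — Ladder network (open output): work backward from the far end, alternating series and parallel combinations. Z_in = 1221 - j30.52 Ω = 1222∠-1.4° Ω.

Z = 1221 - j30.52 Ω = 1222∠-1.4° Ω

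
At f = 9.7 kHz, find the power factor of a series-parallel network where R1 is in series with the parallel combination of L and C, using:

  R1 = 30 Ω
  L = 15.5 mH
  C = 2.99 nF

Step 1 — Angular frequency: ω = 2π·f = 2π·9700 = 6.095e+04 rad/s.
Step 2 — Component impedances:
  R1: Z = R = 30 Ω
  L: Z = jωL = j·6.095e+04·0.0155 = 0 + j944.7 Ω
  C: Z = 1/(jωC) = -j/(ω·C) = 0 - j5488 Ω
Step 3 — Parallel branch: L || C = 1/(1/L + 1/C) = 0 + j1141 Ω.
Step 4 — Series with R1: Z_total = R1 + (L || C) = 30 + j1141 Ω = 1142∠88.5° Ω.
Step 5 — Power factor: PF = cos(φ) = Re(Z)/|Z| = 30/1141.5 = 0.02628.
Step 6 — Type: Im(Z) = 1141 ⇒ lagging (phase φ = 88.5°).

PF = 0.02628 (lagging, φ = 88.5°)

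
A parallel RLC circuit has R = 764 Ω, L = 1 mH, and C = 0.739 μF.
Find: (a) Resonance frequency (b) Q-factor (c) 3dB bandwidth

Step 1 — Resonance: ω₀ = 1/√(LC) = 1/√(0.001·7.39e-07) = 3.679e+04 rad/s.
Step 2 — f₀ = ω₀/(2π) = 5855 Hz.
Step 3 — Parallel Q: Q = R/(ω₀L) = 764/(3.679e+04·0.001) = 20.77.
Step 4 — Bandwidth: Δω = ω₀/Q = 1771 rad/s; BW = Δω/(2π) = 281.9 Hz.

(a) f₀ = 5855 Hz  (b) Q = 20.77  (c) BW = 281.9 Hz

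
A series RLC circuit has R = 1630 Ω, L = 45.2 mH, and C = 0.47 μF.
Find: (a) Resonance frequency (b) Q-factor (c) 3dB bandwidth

Step 1 — Resonance: ω₀ = 1/√(LC) = 1/√(0.0452·4.7e-07) = 6861 rad/s.
Step 2 — f₀ = ω₀/(2π) = 1092 Hz.
Step 3 — Series Q: Q = ω₀L/R = 6861·0.0452/1630 = 0.1903.
Step 4 — Bandwidth: Δω = ω₀/Q = 3.606e+04 rad/s; BW = Δω/(2π) = 5739 Hz.

(a) f₀ = 1092 Hz  (b) Q = 0.1903  (c) BW = 5739 Hz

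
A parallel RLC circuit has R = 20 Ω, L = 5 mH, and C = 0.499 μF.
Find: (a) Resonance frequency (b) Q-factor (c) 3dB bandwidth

Step 1 — Resonance: ω₀ = 1/√(LC) = 1/√(0.005·4.99e-07) = 2.002e+04 rad/s.
Step 2 — f₀ = ω₀/(2π) = 3186 Hz.
Step 3 — Parallel Q: Q = R/(ω₀L) = 20/(2.002e+04·0.005) = 0.1998.
Step 4 — Bandwidth: Δω = ω₀/Q = 1.002e+05 rad/s; BW = Δω/(2π) = 1.595e+04 Hz.

(a) f₀ = 3186 Hz  (b) Q = 0.1998  (c) BW = 1.595e+04 Hz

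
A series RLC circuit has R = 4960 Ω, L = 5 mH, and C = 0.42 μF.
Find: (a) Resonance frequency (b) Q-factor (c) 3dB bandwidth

Step 1 — Resonance: ω₀ = 1/√(LC) = 1/√(0.005·4.2e-07) = 2.182e+04 rad/s.
Step 2 — f₀ = ω₀/(2π) = 3473 Hz.
Step 3 — Series Q: Q = ω₀L/R = 2.182e+04·0.005/4960 = 0.022.
Step 4 — Bandwidth: Δω = ω₀/Q = 9.92e+05 rad/s; BW = Δω/(2π) = 1.579e+05 Hz.

(a) f₀ = 3473 Hz  (b) Q = 0.022  (c) BW = 1.579e+05 Hz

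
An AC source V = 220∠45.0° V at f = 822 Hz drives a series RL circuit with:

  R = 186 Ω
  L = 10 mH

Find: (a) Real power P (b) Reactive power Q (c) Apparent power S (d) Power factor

Step 1 — Angular frequency: ω = 2π·f = 2π·822 = 5165 rad/s.
Step 2 — Component impedances:
  R: Z = R = 186 Ω
  L: Z = jωL = j·5165·0.01 = 0 + j51.65 Ω
Step 3 — Series combination: Z_total = R + L = 186 + j51.65 Ω = 193∠15.5° Ω.
Step 4 — Source phasor: V = 220∠45.0° V = 155.6 + j155.6 V.
Step 5 — Current: I = V / Z = 0.9921 + j0.5609 A = 1.14∠29.5° A.
Step 6 — Complex power: S = V·I* = 241.6 + j67.08 VA.
Step 7 — Real power: P = Re(S) = 241.6 W.
Step 8 — Reactive power: Q = Im(S) = 67.08 VAR.
Step 9 — Apparent power: |S| = 250.7 VA.
Step 10 — Power factor: PF = P/|S| = 0.9635 (lagging).

(a) P = 241.6 W  (b) Q = 67.08 VAR  (c) S = 250.7 VA  (d) PF = 0.9635 (lagging)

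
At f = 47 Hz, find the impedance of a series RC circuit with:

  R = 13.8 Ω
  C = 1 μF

Step 1 — Angular frequency: ω = 2π·f = 2π·47 = 295.3 rad/s.
Step 2 — Component impedances:
  R: Z = R = 13.8 Ω
  C: Z = 1/(jωC) = -j/(ω·C) = 0 - j3386 Ω
Step 3 — Series combination: Z_total = R + C = 13.8 - j3386 Ω = 3386∠-89.8° Ω.

Z = 13.8 - j3386 Ω = 3386∠-89.8° Ω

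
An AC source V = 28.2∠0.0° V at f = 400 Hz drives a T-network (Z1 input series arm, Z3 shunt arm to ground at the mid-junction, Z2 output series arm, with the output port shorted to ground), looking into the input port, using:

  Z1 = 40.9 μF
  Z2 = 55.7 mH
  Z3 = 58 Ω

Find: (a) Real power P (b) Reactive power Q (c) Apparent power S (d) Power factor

Step 1 — Angular frequency: ω = 2π·f = 2π·400 = 2513 rad/s.
Step 2 — Component impedances:
  Z1: Z = 1/(jωC) = -j/(ω·C) = 0 - j9.728 Ω
  Z2: Z = jωL = j·2513·0.0557 = 0 + j140 Ω
  Z3: Z = R = 58 Ω
Step 3 — With the output port shorted to ground, the output series arm Z2 runs from the junction to ground; the shunt arm Z3 also runs from the junction to ground. They appear in parallel: Z3 || Z2 = 49.5 + j20.51 Ω.
Step 4 — Series with input arm Z1: Z_in = Z1 + (Z3 || Z2) = 49.5 + j10.78 Ω = 50.66∠12.3° Ω.
Step 5 — Source phasor: V = 28.2∠0.0° V = 28.2 V.
Step 6 — Current: I = V / Z = 0.5439 - j0.1185 A = 0.5566∠-12.3° A.
Step 7 — Complex power: S = V·I* = 15.34 + j3.34 VA.
Step 8 — Real power: P = Re(S) = 15.34 W.
Step 9 — Reactive power: Q = Im(S) = 3.34 VAR.
Step 10 — Apparent power: |S| = 15.7 VA.
Step 11 — Power factor: PF = P/|S| = 0.9771 (lagging).

(a) P = 15.34 W  (b) Q = 3.34 VAR  (c) S = 15.7 VA  (d) PF = 0.9771 (lagging)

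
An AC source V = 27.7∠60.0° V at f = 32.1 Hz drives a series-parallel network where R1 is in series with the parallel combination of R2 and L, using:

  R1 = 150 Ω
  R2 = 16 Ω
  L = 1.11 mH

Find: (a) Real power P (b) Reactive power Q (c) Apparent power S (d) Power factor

Step 1 — Angular frequency: ω = 2π·f = 2π·32.1 = 201.7 rad/s.
Step 2 — Component impedances:
  R1: Z = R = 150 Ω
  R2: Z = R = 16 Ω
  L: Z = jωL = j·201.7·0.00111 = 0 + j0.2239 Ω
Step 3 — Parallel branch: R2 || L = 1/(1/R2 + 1/L) = 0.003132 + j0.2238 Ω.
Step 4 — Series with R1: Z_total = R1 + (R2 || L) = 150 + j0.2238 Ω = 150∠0.1° Ω.
Step 5 — Source phasor: V = 27.7∠60.0° V = 13.85 + j23.99 V.
Step 6 — Current: I = V / Z = 0.09257 + j0.1598 A = 0.1847∠59.9° A.
Step 7 — Complex power: S = V·I* = 5.115 + j0.007633 VA.
Step 8 — Real power: P = Re(S) = 5.115 W.
Step 9 — Reactive power: Q = Im(S) = 0.007633 VAR.
Step 10 — Apparent power: |S| = 5.115 VA.
Step 11 — Power factor: PF = P/|S| = 1 (lagging).

(a) P = 5.115 W  (b) Q = 0.007633 VAR  (c) S = 5.115 VA  (d) PF = 1 (lagging)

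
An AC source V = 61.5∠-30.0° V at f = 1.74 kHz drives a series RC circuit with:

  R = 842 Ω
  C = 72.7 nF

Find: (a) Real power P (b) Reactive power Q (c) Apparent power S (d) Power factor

Step 1 — Angular frequency: ω = 2π·f = 2π·1740 = 1.093e+04 rad/s.
Step 2 — Component impedances:
  R: Z = R = 842 Ω
  C: Z = 1/(jωC) = -j/(ω·C) = 0 - j1258 Ω
Step 3 — Series combination: Z_total = R + C = 842 - j1258 Ω = 1514∠-56.2° Ω.
Step 4 — Source phasor: V = 61.5∠-30.0° V = 53.26 - j30.75 V.
Step 5 — Current: I = V / Z = 0.03645 + j0.01794 A = 0.04062∠26.2° A.
Step 6 — Complex power: S = V·I* = 1.39 - j2.076 VA.
Step 7 — Real power: P = Re(S) = 1.39 W.
Step 8 — Reactive power: Q = Im(S) = -2.076 VAR.
Step 9 — Apparent power: |S| = 2.498 VA.
Step 10 — Power factor: PF = P/|S| = 0.5562 (leading).

(a) P = 1.39 W  (b) Q = -2.076 VAR  (c) S = 2.498 VA  (d) PF = 0.5562 (leading)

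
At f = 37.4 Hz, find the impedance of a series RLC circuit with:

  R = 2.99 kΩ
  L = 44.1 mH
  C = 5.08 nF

Step 1 — Angular frequency: ω = 2π·f = 2π·37.4 = 235 rad/s.
Step 2 — Component impedances:
  R: Z = R = 2990 Ω
  L: Z = jωL = j·235·0.0441 = 0 + j10.36 Ω
  C: Z = 1/(jωC) = -j/(ω·C) = 0 - j8.377e+05 Ω
Step 3 — Series combination: Z_total = R + L + C = 2990 - j8.377e+05 Ω = 8.377e+05∠-89.8° Ω.

Z = 2990 - j8.377e+05 Ω = 8.377e+05∠-89.8° Ω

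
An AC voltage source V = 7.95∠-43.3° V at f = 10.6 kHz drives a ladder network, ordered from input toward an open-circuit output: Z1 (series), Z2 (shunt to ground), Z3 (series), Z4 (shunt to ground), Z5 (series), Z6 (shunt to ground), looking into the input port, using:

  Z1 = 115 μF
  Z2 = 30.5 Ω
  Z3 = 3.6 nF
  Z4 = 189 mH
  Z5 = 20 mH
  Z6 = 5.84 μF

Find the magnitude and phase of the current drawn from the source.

Step 1 — Angular frequency: ω = 2π·f = 2π·1.06e+04 = 6.66e+04 rad/s.
Step 2 — Component impedances:
  Z1: Z = 1/(jωC) = -j/(ω·C) = 0 - j0.1306 Ω
  Z2: Z = R = 30.5 Ω
  Z3: Z = 1/(jωC) = -j/(ω·C) = 0 - j4171 Ω
  Z4: Z = jωL = j·6.66e+04·0.189 = 0 + j1.259e+04 Ω
  Z5: Z = jωL = j·6.66e+04·0.02 = 0 + j1332 Ω
  Z6: Z = 1/(jωC) = -j/(ω·C) = 0 - j2.571 Ω
Step 3 — Ladder network (open output): work backward from the far end, alternating series and parallel combinations. Z_in = 30.5 - j0.4439 Ω = 30.5∠-0.8° Ω.
Step 4 — Source phasor: V = 7.95∠-43.3° V = 5.786 - j5.452 V.
Step 5 — Ohm's law: I = V / Z_total = (5.786 - j5.452) / (30.5 - j0.4439) = 0.1923 - j0.176 A.
Step 6 — Convert to polar: |I| = 0.2607 A, ∠I = -42.5°.

I = 0.2607∠-42.5° A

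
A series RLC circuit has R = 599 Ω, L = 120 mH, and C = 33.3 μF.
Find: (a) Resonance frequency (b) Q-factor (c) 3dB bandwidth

Step 1 — Resonance: ω₀ = 1/√(LC) = 1/√(0.12·3.33e-05) = 500.3 rad/s.
Step 2 — f₀ = ω₀/(2π) = 79.62 Hz.
Step 3 — Series Q: Q = ω₀L/R = 500.3·0.12/599 = 0.1002.
Step 4 — Bandwidth: Δω = ω₀/Q = 4992 rad/s; BW = Δω/(2π) = 794.4 Hz.

(a) f₀ = 79.62 Hz  (b) Q = 0.1002  (c) BW = 794.4 Hz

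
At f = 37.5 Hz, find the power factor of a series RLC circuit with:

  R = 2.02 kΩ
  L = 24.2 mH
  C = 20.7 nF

Step 1 — Angular frequency: ω = 2π·f = 2π·37.5 = 235.6 rad/s.
Step 2 — Component impedances:
  R: Z = R = 2020 Ω
  L: Z = jωL = j·235.6·0.0242 = 0 + j5.702 Ω
  C: Z = 1/(jωC) = -j/(ω·C) = 0 - j2.05e+05 Ω
Step 3 — Series combination: Z_total = R + L + C = 2020 - j2.05e+05 Ω = 2.05e+05∠-89.4° Ω.
Step 4 — Power factor: PF = cos(φ) = Re(Z)/|Z| = 2020/2.0503e+05 = 0.009852.
Step 5 — Type: Im(Z) = -2.05e+05 ⇒ leading (phase φ = -89.4°).

PF = 0.009852 (leading, φ = -89.4°)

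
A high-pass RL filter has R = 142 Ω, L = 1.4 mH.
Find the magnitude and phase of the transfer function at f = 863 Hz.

Step 1 — Angular frequency: ω = 2π·863 = 5422 rad/s.
Step 2 — Transfer function: H(jω) = jωL/(R + jωL).
Step 3 — Numerator jωL = j·7.591; denominator R + jωL = 142 + j7.591.
Step 4 — H = 0.00285 + j0.05331.
Step 5 — Magnitude: |H| = 0.05338 (-25.5 dB); phase: φ = 86.9°.

|H| = 0.05338 (-25.5 dB), φ = 86.9°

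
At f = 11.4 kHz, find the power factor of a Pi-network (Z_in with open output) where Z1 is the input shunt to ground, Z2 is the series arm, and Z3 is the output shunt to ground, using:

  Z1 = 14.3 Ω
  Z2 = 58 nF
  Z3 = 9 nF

Step 1 — Angular frequency: ω = 2π·f = 2π·1.14e+04 = 7.163e+04 rad/s.
Step 2 — Component impedances:
  Z1: Z = R = 14.3 Ω
  Z2: Z = 1/(jωC) = -j/(ω·C) = 0 - j240.7 Ω
  Z3: Z = 1/(jωC) = -j/(ω·C) = 0 - j1551 Ω
Step 3 — With open output, the series arm Z2 and the output shunt Z3 appear in series to ground: Z2 + Z3 = 0 - j1792 Ω.
Step 4 — Parallel with input shunt Z1: Z_in = Z1 || (Z2 + Z3) = 14.3 - j0.1141 Ω = 14.3∠-0.5° Ω.
Step 5 — Power factor: PF = cos(φ) = Re(Z)/|Z| = 14.3/14.3 = 1.
Step 6 — Type: Im(Z) = -0.1141 ⇒ leading (phase φ = -0.5°).

PF = 1 (leading, φ = -0.5°)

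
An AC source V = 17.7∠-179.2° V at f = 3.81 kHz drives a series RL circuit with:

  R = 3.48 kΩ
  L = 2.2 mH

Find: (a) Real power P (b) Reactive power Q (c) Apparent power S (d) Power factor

Step 1 — Angular frequency: ω = 2π·f = 2π·3810 = 2.394e+04 rad/s.
Step 2 — Component impedances:
  R: Z = R = 3480 Ω
  L: Z = jωL = j·2.394e+04·0.0022 = 0 + j52.67 Ω
Step 3 — Series combination: Z_total = R + L = 3480 + j52.67 Ω = 3480∠0.9° Ω.
Step 4 — Source phasor: V = 17.7∠-179.2° V = -17.7 - j0.2471 V.
Step 5 — Current: I = V / Z = -0.005086 + j5.95e-06 A = 0.005086∠179.9° A.
Step 6 — Complex power: S = V·I* = 0.09001 + j0.001362 VA.
Step 7 — Real power: P = Re(S) = 0.09001 W.
Step 8 — Reactive power: Q = Im(S) = 0.001362 VAR.
Step 9 — Apparent power: |S| = 0.09002 VA.
Step 10 — Power factor: PF = P/|S| = 0.9999 (lagging).

(a) P = 0.09001 W  (b) Q = 0.001362 VAR  (c) S = 0.09002 VA  (d) PF = 0.9999 (lagging)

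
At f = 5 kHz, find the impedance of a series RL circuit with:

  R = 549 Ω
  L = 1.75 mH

Step 1 — Angular frequency: ω = 2π·f = 2π·5000 = 3.142e+04 rad/s.
Step 2 — Component impedances:
  R: Z = R = 549 Ω
  L: Z = jωL = j·3.142e+04·0.00175 = 0 + j54.98 Ω
Step 3 — Series combination: Z_total = R + L = 549 + j54.98 Ω = 551.7∠5.7° Ω.

Z = 549 + j54.98 Ω = 551.7∠5.7° Ω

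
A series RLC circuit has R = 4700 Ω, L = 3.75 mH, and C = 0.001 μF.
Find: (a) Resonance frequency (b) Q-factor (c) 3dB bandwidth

Step 1 — Resonance: ω₀ = 1/√(LC) = 1/√(0.00375·1e-09) = 5.164e+05 rad/s.
Step 2 — f₀ = ω₀/(2π) = 8.219e+04 Hz.
Step 3 — Series Q: Q = ω₀L/R = 5.164e+05·0.00375/4700 = 0.412.
Step 4 — Bandwidth: Δω = ω₀/Q = 1.253e+06 rad/s; BW = Δω/(2π) = 1.995e+05 Hz.

(a) f₀ = 8.219e+04 Hz  (b) Q = 0.412  (c) BW = 1.995e+05 Hz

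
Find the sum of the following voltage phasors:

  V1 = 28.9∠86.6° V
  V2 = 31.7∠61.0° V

Step 1 — Convert each phasor to rectangular form:
  V1 = 28.9·(cos(86.6°) + j·sin(86.6°)) = 1.714 + j28.85 V
  V2 = 31.7·(cos(61.0°) + j·sin(61.0°)) = 15.37 + j27.73 V
Step 2 — Sum components: V_total = 17.08 + j56.57 V.
Step 3 — Convert to polar: |V_total| = 59.1 V, ∠V_total = 73.2°.

V_total = 59.1∠73.2° V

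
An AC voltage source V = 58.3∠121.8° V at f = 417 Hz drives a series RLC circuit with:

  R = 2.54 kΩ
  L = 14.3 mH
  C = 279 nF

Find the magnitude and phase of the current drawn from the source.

Step 1 — Angular frequency: ω = 2π·f = 2π·417 = 2620 rad/s.
Step 2 — Component impedances:
  R: Z = R = 2540 Ω
  L: Z = jωL = j·2620·0.0143 = 0 + j37.47 Ω
  C: Z = 1/(jωC) = -j/(ω·C) = 0 - j1368 Ω
Step 3 — Series combination: Z_total = R + L + C = 2540 - j1331 Ω = 2867∠-27.6° Ω.
Step 4 — Source phasor: V = 58.3∠121.8° V = -30.72 + j49.55 V.
Step 5 — Ohm's law: I = V / Z_total = (-30.72 + j49.55) / (2540 - j1331) = -0.01751 + j0.01034 A.
Step 6 — Convert to polar: |I| = 0.02033 A, ∠I = 149.4°.

I = 0.02033∠149.4° A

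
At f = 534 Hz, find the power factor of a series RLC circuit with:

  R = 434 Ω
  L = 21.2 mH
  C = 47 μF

Step 1 — Angular frequency: ω = 2π·f = 2π·534 = 3355 rad/s.
Step 2 — Component impedances:
  R: Z = R = 434 Ω
  L: Z = jωL = j·3355·0.0212 = 0 + j71.13 Ω
  C: Z = 1/(jωC) = -j/(ω·C) = 0 - j6.341 Ω
Step 3 — Series combination: Z_total = R + L + C = 434 + j64.79 Ω = 438.8∠8.5° Ω.
Step 4 — Power factor: PF = cos(φ) = Re(Z)/|Z| = 434/438.81 = 0.989.
Step 5 — Type: Im(Z) = 64.79 ⇒ lagging (phase φ = 8.5°).

PF = 0.989 (lagging, φ = 8.5°)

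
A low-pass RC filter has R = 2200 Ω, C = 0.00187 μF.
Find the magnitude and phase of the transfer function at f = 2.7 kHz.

Step 1 — Angular frequency: ω = 2π·2700 = 1.696e+04 rad/s.
Step 2 — Transfer function: H(jω) = 1/(1 + jωRC).
Step 3 — Denominator: 1 + jωRC = 1 + j·1.696e+04·2200·1.87e-09 = 1 + j0.06979.
Step 4 — H = 0.9952 - j0.06945.
Step 5 — Magnitude: |H| = 0.9976 (-0.0 dB); phase: φ = -4.0°.

|H| = 0.9976 (-0.0 dB), φ = -4.0°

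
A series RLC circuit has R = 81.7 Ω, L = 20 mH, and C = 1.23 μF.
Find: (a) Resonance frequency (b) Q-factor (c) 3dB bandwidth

Step 1 — Resonance: ω₀ = 1/√(LC) = 1/√(0.02·1.23e-06) = 6376 rad/s.
Step 2 — f₀ = ω₀/(2π) = 1015 Hz.
Step 3 — Series Q: Q = ω₀L/R = 6376·0.02/81.7 = 1.561.
Step 4 — Bandwidth: Δω = ω₀/Q = 4085 rad/s; BW = Δω/(2π) = 650.1 Hz.

(a) f₀ = 1015 Hz  (b) Q = 1.561  (c) BW = 650.1 Hz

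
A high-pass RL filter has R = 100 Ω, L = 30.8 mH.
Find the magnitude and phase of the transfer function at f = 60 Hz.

Step 1 — Angular frequency: ω = 2π·60 = 377 rad/s.
Step 2 — Transfer function: H(jω) = jωL/(R + jωL).
Step 3 — Numerator jωL = j·11.61; denominator R + jωL = 100 + j11.61.
Step 4 — H = 0.0133 + j0.1146.
Step 5 — Magnitude: |H| = 0.1153 (-18.8 dB); phase: φ = 83.4°.

|H| = 0.1153 (-18.8 dB), φ = 83.4°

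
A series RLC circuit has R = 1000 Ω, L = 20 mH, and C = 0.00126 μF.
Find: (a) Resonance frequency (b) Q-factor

Step 1 — Resonance condition Im(Z)=0 gives ω₀ = 1/√(LC).
Step 2 — ω₀ = 1/√(0.02·1.26e-09) = 1.992e+05 rad/s.
Step 3 — f₀ = ω₀/(2π) = 3.17e+04 Hz.
Step 4 — Series Q: Q = ω₀L/R = 1.992e+05·0.02/1000 = 3.984.

(a) f₀ = 3.17e+04 Hz  (b) Q = 3.984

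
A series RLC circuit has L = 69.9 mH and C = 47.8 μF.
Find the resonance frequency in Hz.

Step 1 — Resonance condition Im(Z)=0 gives ω₀ = 1/√(LC).
Step 2 — ω₀ = 1/√(0.0699·4.78e-05) = 547.1 rad/s.
Step 3 — f₀ = ω₀/(2π) = 87.07 Hz.

f₀ = 87.07 Hz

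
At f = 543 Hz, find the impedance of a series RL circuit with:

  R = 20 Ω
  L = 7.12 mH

Step 1 — Angular frequency: ω = 2π·f = 2π·543 = 3412 rad/s.
Step 2 — Component impedances:
  R: Z = R = 20 Ω
  L: Z = jωL = j·3412·0.00712 = 0 + j24.29 Ω
Step 3 — Series combination: Z_total = R + L = 20 + j24.29 Ω = 31.47∠50.5° Ω.

Z = 20 + j24.29 Ω = 31.47∠50.5° Ω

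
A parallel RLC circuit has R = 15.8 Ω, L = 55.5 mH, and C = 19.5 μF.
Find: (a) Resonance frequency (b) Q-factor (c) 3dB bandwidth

Step 1 — Resonance: ω₀ = 1/√(LC) = 1/√(0.0555·1.95e-05) = 961.2 rad/s.
Step 2 — f₀ = ω₀/(2π) = 153 Hz.
Step 3 — Parallel Q: Q = R/(ω₀L) = 15.8/(961.2·0.0555) = 0.2962.
Step 4 — Bandwidth: Δω = ω₀/Q = 3246 rad/s; BW = Δω/(2π) = 516.6 Hz.

(a) f₀ = 153 Hz  (b) Q = 0.2962  (c) BW = 516.6 Hz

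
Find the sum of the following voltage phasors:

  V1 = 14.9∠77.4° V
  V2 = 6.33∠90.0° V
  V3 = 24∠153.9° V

Step 1 — Convert each phasor to rectangular form:
  V1 = 14.9·(cos(77.4°) + j·sin(77.4°)) = 3.25 + j14.54 V
  V2 = 6.33·(cos(90.0°) + j·sin(90.0°)) = 0 + j6.33 V
  V3 = 24·(cos(153.9°) + j·sin(153.9°)) = -21.55 + j10.56 V
Step 2 — Sum components: V_total = -18.3 + j31.43 V.
Step 3 — Convert to polar: |V_total| = 36.37 V, ∠V_total = 120.2°.

V_total = 36.37∠120.2° V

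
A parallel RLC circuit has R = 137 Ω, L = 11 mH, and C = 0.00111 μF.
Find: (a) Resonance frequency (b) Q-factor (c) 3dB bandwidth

Step 1 — Resonance: ω₀ = 1/√(LC) = 1/√(0.011·1.11e-09) = 2.862e+05 rad/s.
Step 2 — f₀ = ω₀/(2π) = 4.555e+04 Hz.
Step 3 — Parallel Q: Q = R/(ω₀L) = 137/(2.862e+05·0.011) = 0.04352.
Step 4 — Bandwidth: Δω = ω₀/Q = 6.576e+06 rad/s; BW = Δω/(2π) = 1.047e+06 Hz.

(a) f₀ = 4.555e+04 Hz  (b) Q = 0.04352  (c) BW = 1.047e+06 Hz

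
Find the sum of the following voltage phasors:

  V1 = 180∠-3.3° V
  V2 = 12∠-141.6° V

Step 1 — Convert each phasor to rectangular form:
  V1 = 180·(cos(-3.3°) + j·sin(-3.3°)) = 179.7 - j10.36 V
  V2 = 12·(cos(-141.6°) + j·sin(-141.6°)) = -9.404 - j7.454 V
Step 2 — Sum components: V_total = 170.3 - j17.82 V.
Step 3 — Convert to polar: |V_total| = 171.2 V, ∠V_total = -6.0°.

V_total = 171.2∠-6.0° V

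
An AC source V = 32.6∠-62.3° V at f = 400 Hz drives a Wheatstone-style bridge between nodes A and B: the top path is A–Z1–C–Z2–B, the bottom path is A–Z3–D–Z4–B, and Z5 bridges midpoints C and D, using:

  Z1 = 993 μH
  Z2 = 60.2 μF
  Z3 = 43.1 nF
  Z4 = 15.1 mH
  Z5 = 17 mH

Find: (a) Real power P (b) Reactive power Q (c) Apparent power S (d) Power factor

Step 1 — Angular frequency: ω = 2π·f = 2π·400 = 2513 rad/s.
Step 2 — Component impedances:
  Z1: Z = jωL = j·2513·0.000993 = 0 + j2.496 Ω
  Z2: Z = 1/(jωC) = -j/(ω·C) = 0 - j6.609 Ω
  Z3: Z = 1/(jωC) = -j/(ω·C) = 0 - j9232 Ω
  Z4: Z = jωL = j·2513·0.0151 = 0 + j37.95 Ω
  Z5: Z = jωL = j·2513·0.017 = 0 + j42.73 Ω
Step 3 — Bridge requires nodal analysis (the Z5 bridge couples midpoints C and D, so the two paths cannot be reduced to a simple series/parallel combination). Setting node B to ground and injecting 1 A at node A, the 3-node admittance system at A, C, D solves to V_A = Z_AB = 0 - j4.703 Ω = 4.703∠-90.0° Ω.
Step 4 — Source phasor: V = 32.6∠-62.3° V = 15.15 - j28.86 V.
Step 5 — Current: I = V / Z = 6.137 + j3.222 A = 6.931∠27.7° A.
Step 6 — Complex power: S = V·I* = 0 - j226 VA.
Step 7 — Real power: P = Re(S) = 0 W.
Step 8 — Reactive power: Q = Im(S) = -226 VAR.
Step 9 — Apparent power: |S| = 226 VA.
Step 10 — Power factor: PF = P/|S| = 0 (leading).

(a) P = 0 W  (b) Q = -226 VAR  (c) S = 226 VA  (d) PF = 0 (leading)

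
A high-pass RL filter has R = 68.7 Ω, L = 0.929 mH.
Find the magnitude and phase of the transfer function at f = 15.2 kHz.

Step 1 — Angular frequency: ω = 2π·1.52e+04 = 9.55e+04 rad/s.
Step 2 — Transfer function: H(jω) = jωL/(R + jωL).
Step 3 — Numerator jωL = j·88.72; denominator R + jωL = 68.7 + j88.72.
Step 4 — H = 0.6252 + j0.4841.
Step 5 — Magnitude: |H| = 0.7907 (-2.0 dB); phase: φ = 37.8°.

|H| = 0.7907 (-2.0 dB), φ = 37.8°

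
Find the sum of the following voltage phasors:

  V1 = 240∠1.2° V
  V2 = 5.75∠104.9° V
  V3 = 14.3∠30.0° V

Step 1 — Convert each phasor to rectangular form:
  V1 = 240·(cos(1.2°) + j·sin(1.2°)) = 239.9 + j5.026 V
  V2 = 5.75·(cos(104.9°) + j·sin(104.9°)) = -1.479 + j5.557 V
  V3 = 14.3·(cos(30.0°) + j·sin(30.0°)) = 12.38 + j7.15 V
Step 2 — Sum components: V_total = 250.9 + j17.73 V.
Step 3 — Convert to polar: |V_total| = 251.5 V, ∠V_total = 4.0°.

V_total = 251.5∠4.0° V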